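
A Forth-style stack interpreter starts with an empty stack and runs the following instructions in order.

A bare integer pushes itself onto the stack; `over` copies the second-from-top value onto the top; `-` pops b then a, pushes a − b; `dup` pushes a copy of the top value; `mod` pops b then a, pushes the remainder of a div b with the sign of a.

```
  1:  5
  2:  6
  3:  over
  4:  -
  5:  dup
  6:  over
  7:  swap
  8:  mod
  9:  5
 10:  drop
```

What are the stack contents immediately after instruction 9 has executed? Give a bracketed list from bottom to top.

5    → 5
6    → 5 6
over → 5 6 5
-    → 5 1
dup  → 5 1 1
over → 5 1 1 1
swap → 5 1 1 1
mod  → 5 1 0
5    → 5 1 0 5

[5, 1, 0, 5]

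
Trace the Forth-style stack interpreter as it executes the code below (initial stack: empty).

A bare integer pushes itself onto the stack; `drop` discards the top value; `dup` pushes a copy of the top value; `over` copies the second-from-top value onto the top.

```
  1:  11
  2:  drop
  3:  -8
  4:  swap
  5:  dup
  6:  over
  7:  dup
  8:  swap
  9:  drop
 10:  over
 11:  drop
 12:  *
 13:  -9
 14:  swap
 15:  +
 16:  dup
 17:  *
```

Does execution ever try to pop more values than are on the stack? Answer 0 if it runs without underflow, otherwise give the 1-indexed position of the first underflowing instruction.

11    11
drop  (empty)
-8    -8
swap  — needs 2 operands, stack has 1 → underflow

4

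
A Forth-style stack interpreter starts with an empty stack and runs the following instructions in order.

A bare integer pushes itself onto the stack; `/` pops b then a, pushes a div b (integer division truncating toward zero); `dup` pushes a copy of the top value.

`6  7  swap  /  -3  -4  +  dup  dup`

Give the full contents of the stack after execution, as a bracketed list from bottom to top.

[1, -7, -7, -7]

6    → 6
7    → 6 7
swap → 7 6
/    → 1
-3   → 1 -3
-4   → 1 -3 -4
+    → 1 -7
dup  → 1 -7 -7
dup  → 1 -7 -7 -7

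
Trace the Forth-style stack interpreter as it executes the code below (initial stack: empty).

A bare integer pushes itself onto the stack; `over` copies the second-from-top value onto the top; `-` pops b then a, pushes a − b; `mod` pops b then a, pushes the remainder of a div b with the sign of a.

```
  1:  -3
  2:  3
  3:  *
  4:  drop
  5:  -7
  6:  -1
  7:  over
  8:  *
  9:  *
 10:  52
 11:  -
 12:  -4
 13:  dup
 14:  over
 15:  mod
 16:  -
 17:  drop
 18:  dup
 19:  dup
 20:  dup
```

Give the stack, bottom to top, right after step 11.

-3   → [-3]
3    → [-3, 3]
*    → [-9]
drop → []
-7   → [-7]
-1   → [-7, -1]
over → [-7, -1, -7]
*    → [-7, 7]
*    → [-49]
52   → [-49, 52]
-    → [-101]

[-101]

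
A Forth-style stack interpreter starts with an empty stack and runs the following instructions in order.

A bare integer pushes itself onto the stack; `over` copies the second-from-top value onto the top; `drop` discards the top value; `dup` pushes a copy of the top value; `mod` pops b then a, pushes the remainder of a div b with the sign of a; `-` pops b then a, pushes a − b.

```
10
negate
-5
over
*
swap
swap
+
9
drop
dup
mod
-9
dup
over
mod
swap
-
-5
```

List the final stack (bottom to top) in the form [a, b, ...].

10      10
negate  -10
-5      -10 -5
over    -10 -5 -10
*       -10 50
swap    50 -10
swap    -10 50
+       40
9       40 9
drop    40
dup     40 40
mod     0
-9      0 -9
dup     0 -9 -9
over    0 -9 -9 -9
mod     0 -9 0
swap    0 0 -9
-       0 9
-5      0 9 -5

[0, 9, -5]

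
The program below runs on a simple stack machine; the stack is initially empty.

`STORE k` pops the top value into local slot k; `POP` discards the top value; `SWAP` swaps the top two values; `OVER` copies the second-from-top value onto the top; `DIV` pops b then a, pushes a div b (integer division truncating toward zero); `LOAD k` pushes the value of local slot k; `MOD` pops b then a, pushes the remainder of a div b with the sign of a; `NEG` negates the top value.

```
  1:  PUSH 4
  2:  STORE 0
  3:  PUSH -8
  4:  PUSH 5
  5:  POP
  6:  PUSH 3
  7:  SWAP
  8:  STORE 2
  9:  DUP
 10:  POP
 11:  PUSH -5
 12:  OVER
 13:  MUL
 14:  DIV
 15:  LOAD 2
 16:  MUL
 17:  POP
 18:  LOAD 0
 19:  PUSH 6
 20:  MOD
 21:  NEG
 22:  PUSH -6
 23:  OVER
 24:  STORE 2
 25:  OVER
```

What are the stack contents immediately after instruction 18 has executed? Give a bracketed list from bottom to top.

PUSH 4  -> 4
STORE 0 -> (empty)
PUSH -8 -> -8
PUSH 5  -> -8 5
POP     -> -8
PUSH 3  -> -8 3
SWAP    -> 3 -8
STORE 2 -> 3
DUP     -> 3 3
POP     -> 3
PUSH -5 -> 3 -5
OVER    -> 3 -5 3
MUL     -> 3 -15
DIV     -> 0
LOAD 2  -> 0 -8
MUL     -> 0
POP     -> (empty)
LOAD 0  -> 4

[4]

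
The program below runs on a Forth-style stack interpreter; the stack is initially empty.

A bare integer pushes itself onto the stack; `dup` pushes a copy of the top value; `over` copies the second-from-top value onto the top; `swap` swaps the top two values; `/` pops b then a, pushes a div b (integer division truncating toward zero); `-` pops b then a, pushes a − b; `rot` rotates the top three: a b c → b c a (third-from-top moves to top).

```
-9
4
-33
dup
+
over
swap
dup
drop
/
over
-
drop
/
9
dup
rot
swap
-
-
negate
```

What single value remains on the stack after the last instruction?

-20

-9     → [-9]
4      → [-9, 4]
-33    → [-9, 4, -33]
dup    → [-9, 4, -33, -33]
+      → [-9, 4, -66]
over   → [-9, 4, -66, 4]
swap   → [-9, 4, 4, -66]
dup    → [-9, 4, 4, -66, -66]
drop   → [-9, 4, 4, -66]
/      → [-9, 4, 0]
over   → [-9, 4, 0, 4]
-      → [-9, 4, -4]
drop   → [-9, 4]
/      → [-2]
9      → [-2, 9]
dup    → [-2, 9, 9]
rot    → [9, 9, -2]
swap   → [9, -2, 9]
-      → [9, -11]
-      → [20]
negate → [-20]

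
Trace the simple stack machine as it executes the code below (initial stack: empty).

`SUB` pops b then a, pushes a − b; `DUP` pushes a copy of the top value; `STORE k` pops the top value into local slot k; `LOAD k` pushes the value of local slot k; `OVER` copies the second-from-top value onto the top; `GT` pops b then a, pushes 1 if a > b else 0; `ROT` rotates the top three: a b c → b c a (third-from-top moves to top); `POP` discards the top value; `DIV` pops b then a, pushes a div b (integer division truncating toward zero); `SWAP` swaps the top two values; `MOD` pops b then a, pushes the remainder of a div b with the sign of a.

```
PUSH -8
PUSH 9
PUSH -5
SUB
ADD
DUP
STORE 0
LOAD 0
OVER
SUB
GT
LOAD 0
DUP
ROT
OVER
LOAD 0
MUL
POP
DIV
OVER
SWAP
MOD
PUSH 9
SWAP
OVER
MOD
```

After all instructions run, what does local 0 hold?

6

PUSH -8 → [-8]
PUSH 9  → [-8, 9]
PUSH -5 → [-8, 9, -5]
SUB     → [-8, 14]
ADD     → [6]
DUP     → [6, 6]
STORE 0 → [6]
LOAD 0  → [6, 6]
OVER    → [6, 6, 6]
SUB     → [6, 0]
GT      → [1]
LOAD 0  → [1, 6]
DUP     → [1, 6, 6]
ROT     → [6, 6, 1]
OVER    → [6, 6, 1, 6]
LOAD 0  → [6, 6, 1, 6, 6]
MUL     → [6, 6, 1, 36]
POP     → [6, 6, 1]
DIV     → [6, 6]
OVER    → [6, 6, 6]
SWAP    → [6, 6, 6]
MOD     → [6, 0]
PUSH 9  → [6, 0, 9]
SWAP    → [6, 9, 0]
OVER    → [6, 9, 0, 9]
MOD     → [6, 9, 0]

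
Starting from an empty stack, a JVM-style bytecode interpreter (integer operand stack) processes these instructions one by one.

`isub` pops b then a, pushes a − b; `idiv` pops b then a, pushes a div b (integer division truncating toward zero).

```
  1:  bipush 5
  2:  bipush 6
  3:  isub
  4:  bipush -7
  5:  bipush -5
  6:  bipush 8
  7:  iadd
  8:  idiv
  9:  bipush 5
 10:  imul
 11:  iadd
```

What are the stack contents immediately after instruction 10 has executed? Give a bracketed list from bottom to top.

bipush 5  → [5]
bipush 6  → [5, 6]
isub      → [-1]
bipush -7 → [-1, -7]
bipush -5 → [-1, -7, -5]
bipush 8  → [-1, -7, -5, 8]
iadd      → [-1, -7, 3]
idiv      → [-1, -2]
bipush 5  → [-1, -2, 5]
imul      → [-1, -10]

[-1, -10]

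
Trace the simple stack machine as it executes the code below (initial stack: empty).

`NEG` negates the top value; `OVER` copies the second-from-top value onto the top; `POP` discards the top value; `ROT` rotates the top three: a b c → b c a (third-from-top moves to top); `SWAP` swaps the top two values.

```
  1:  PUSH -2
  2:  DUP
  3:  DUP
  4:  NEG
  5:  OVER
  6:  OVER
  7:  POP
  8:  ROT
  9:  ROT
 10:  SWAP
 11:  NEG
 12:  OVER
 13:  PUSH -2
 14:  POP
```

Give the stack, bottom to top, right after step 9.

[-2, -2, -2, 2]

PUSH -2 : [-2]
DUP     : [-2, -2]
DUP     : [-2, -2, -2]
NEG     : [-2, -2, 2]
OVER    : [-2, -2, 2, -2]
OVER    : [-2, -2, 2, -2, 2]
POP     : [-2, -2, 2, -2]
ROT     : [-2, 2, -2, -2]
ROT     : [-2, -2, -2, 2]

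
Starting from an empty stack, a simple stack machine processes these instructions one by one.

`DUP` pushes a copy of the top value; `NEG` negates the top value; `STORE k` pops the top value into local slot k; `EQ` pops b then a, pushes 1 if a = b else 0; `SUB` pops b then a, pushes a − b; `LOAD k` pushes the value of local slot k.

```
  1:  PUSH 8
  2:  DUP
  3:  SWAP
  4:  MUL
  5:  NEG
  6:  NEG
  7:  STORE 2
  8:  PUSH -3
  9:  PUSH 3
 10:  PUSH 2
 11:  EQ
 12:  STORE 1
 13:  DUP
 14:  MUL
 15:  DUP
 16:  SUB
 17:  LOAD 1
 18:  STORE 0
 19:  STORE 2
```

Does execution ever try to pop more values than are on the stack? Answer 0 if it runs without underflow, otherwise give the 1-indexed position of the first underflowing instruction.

PUSH 8   [8]
DUP      [8, 8]
SWAP     [8, 8]
MUL      [64]
NEG      [-64]
NEG      [64]
STORE 2  []
PUSH -3  [-3]
PUSH 3   [-3, 3]
PUSH 2   [-3, 3, 2]
EQ       [-3, 0]
STORE 1  [-3]
DUP      [-3, -3]
MUL      [9]
DUP      [9, 9]
SUB      [0]
LOAD 1   [0, 0]
STORE 0  [0]
STORE 2  []

0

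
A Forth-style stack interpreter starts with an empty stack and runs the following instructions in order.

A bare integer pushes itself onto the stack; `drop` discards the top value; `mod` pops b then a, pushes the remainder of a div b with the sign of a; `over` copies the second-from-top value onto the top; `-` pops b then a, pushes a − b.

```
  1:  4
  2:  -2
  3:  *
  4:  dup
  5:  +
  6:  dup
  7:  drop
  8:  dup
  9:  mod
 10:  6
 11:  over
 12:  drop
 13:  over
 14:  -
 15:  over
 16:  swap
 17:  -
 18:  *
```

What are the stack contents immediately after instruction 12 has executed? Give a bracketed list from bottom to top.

4    : [4]
-2   : [4, -2]
*    : [-8]
dup  : [-8, -8]
+    : [-16]
dup  : [-16, -16]
drop : [-16]
dup  : [-16, -16]
mod  : [0]
6    : [0, 6]
over : [0, 6, 0]
drop : [0, 6]

[0, 6]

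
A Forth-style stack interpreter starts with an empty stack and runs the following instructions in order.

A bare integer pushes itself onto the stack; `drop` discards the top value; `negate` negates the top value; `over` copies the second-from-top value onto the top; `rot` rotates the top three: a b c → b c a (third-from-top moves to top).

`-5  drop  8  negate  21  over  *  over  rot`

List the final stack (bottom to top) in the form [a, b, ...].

-5     : [-5]
drop   : []
8      : [8]
negate : [-8]
21     : [-8, 21]
over   : [-8, 21, -8]
*      : [-8, -168]
over   : [-8, -168, -8]
rot    : [-168, -8, -8]

[-168, -8, -8]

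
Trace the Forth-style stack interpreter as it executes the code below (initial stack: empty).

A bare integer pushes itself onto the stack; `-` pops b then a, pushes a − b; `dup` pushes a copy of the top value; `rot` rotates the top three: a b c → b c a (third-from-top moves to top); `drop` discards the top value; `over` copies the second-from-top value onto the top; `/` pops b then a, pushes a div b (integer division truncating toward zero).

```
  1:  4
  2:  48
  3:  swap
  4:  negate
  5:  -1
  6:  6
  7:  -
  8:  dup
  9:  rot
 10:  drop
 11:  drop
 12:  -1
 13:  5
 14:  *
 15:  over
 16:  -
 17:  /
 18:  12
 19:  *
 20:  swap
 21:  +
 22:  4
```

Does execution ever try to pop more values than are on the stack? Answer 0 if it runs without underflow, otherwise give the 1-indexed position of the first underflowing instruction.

0

4      : [4]
48     : [4, 48]
swap   : [48, 4]
negate : [48, -4]
-1     : [48, -4, -1]
6      : [48, -4, -1, 6]
-      : [48, -4, -7]
dup    : [48, -4, -7, -7]
rot    : [48, -7, -7, -4]
drop   : [48, -7, -7]
drop   : [48, -7]
-1     : [48, -7, -1]
5      : [48, -7, -1, 5]
*      : [48, -7, -5]
over   : [48, -7, -5, -7]
-      : [48, -7, 2]
/      : [48, -3]
12     : [48, -3, 12]
*      : [48, -36]
swap   : [-36, 48]
+      : [12]
4      : [12, 4]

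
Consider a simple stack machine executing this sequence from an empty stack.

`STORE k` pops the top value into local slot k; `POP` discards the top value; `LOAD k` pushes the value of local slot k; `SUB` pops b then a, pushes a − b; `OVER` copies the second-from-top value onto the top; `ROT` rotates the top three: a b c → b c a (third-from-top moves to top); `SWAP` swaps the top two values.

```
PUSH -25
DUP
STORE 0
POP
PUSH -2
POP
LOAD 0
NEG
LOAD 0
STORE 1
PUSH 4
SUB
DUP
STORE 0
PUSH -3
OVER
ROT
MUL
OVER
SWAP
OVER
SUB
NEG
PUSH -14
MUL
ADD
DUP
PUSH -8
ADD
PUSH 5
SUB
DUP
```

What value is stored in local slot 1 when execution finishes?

PUSH -25 → [-25]
DUP      → [-25, -25]
STORE 0  → [-25]
POP      → []
PUSH -2  → [-2]
POP      → []
LOAD 0   → [-25]
NEG      → [25]
LOAD 0   → [25, -25]
STORE 1  → [25]
PUSH 4   → [25, 4]
SUB      → [21]
DUP      → [21, 21]
STORE 0  → [21]
PUSH -3  → [21, -3]
OVER     → [21, -3, 21]
ROT      → [-3, 21, 21]
MUL      → [-3, 441]
OVER     → [-3, 441, -3]
SWAP     → [-3, -3, 441]
OVER     → [-3, -3, 441, -3]
SUB      → [-3, -3, 444]
NEG      → [-3, -3, -444]
PUSH -14 → [-3, -3, -444, -14]
MUL      → [-3, -3, 6216]
ADD      → [-3, 6213]
DUP      → [-3, 6213, 6213]
PUSH -8  → [-3, 6213, 6213, -8]
ADD      → [-3, 6213, 6205]
PUSH 5   → [-3, 6213, 6205, 5]
SUB      → [-3, 6213, 6200]
DUP      → [-3, 6213, 6200, 6200]

-25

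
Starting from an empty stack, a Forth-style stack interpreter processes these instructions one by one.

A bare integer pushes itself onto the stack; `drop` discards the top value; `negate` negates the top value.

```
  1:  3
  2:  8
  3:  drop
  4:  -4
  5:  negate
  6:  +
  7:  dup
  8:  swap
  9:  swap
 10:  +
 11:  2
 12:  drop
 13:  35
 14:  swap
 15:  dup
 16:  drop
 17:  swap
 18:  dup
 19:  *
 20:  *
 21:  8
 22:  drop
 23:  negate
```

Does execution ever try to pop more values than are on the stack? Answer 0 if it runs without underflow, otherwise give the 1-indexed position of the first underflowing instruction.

3      -> [3]
8      -> [3, 8]
drop   -> [3]
-4     -> [3, -4]
negate -> [3, 4]
+      -> [7]
dup    -> [7, 7]
swap   -> [7, 7]
swap   -> [7, 7]
+      -> [14]
2      -> [14, 2]
drop   -> [14]
35     -> [14, 35]
swap   -> [35, 14]
dup    -> [35, 14, 14]
drop   -> [35, 14]
swap   -> [14, 35]
dup    -> [14, 35, 35]
*      -> [14, 1225]
*      -> [17150]
8      -> [17150, 8]
drop   -> [17150]
negate -> [-17150]

0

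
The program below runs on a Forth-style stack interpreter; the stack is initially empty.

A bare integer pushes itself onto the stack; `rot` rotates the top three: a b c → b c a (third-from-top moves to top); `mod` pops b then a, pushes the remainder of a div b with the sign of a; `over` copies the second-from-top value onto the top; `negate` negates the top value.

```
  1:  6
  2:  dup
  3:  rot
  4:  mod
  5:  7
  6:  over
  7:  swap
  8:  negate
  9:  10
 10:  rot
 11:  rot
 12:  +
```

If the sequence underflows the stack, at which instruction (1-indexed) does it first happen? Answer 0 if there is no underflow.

3

6   → [6]
dup → [6, 6]
rot  — needs 3 operands, stack has 2 → underflow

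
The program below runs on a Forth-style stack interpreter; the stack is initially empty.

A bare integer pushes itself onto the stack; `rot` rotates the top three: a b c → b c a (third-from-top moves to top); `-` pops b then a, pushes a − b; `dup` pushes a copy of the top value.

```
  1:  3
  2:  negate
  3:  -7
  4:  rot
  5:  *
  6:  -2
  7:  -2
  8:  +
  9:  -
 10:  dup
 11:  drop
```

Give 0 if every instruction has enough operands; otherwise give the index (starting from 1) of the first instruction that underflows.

3      -> [3]
negate -> [-3]
-7     -> [-3, -7]
rot  — needs 3 operands, stack has 2 → underflow

4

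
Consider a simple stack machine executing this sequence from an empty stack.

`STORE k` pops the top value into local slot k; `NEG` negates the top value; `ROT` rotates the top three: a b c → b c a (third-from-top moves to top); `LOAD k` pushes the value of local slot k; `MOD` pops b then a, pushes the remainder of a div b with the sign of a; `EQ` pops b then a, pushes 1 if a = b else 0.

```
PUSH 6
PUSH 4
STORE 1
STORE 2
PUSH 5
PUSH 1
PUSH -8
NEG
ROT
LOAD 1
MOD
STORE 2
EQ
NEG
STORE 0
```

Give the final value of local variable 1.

PUSH 6  -> 6
PUSH 4  -> 6 4
STORE 1 -> 6
STORE 2 -> (empty)
PUSH 5  -> 5
PUSH 1  -> 5 1
PUSH -8 -> 5 1 -8
NEG     -> 5 1 8
ROT     -> 1 8 5
LOAD 1  -> 1 8 5 4
MOD     -> 1 8 1
STORE 2 -> 1 8
EQ      -> 0
NEG     -> 0
STORE 0 -> (empty)

4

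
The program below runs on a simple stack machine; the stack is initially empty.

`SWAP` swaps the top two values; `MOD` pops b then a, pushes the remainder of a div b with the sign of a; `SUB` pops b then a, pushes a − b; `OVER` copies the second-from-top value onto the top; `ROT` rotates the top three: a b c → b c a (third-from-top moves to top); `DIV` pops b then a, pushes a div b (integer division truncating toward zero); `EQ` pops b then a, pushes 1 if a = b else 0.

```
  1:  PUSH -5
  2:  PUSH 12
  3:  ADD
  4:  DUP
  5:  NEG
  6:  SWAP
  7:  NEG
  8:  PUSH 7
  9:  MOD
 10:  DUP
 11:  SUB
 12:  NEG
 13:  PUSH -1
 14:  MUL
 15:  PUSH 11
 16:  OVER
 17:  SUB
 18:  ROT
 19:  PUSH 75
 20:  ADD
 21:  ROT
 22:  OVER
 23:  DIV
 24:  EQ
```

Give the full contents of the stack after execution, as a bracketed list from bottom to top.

[11, 0]

PUSH -5 -> -5
PUSH 12 -> -5 12
ADD     -> 7
DUP     -> 7 7
NEG     -> 7 -7
SWAP    -> -7 7
NEG     -> -7 -7
PUSH 7  -> -7 -7 7
MOD     -> -7 0
DUP     -> -7 0 0
SUB     -> -7 0
NEG     -> -7 0
PUSH -1 -> -7 0 -1
MUL     -> -7 0
PUSH 11 -> -7 0 11
OVER    -> -7 0 11 0
SUB     -> -7 0 11
ROT     -> 0 11 -7
PUSH 75 -> 0 11 -7 75
ADD     -> 0 11 68
ROT     -> 11 68 0
OVER    -> 11 68 0 68
DIV     -> 11 68 0
EQ      -> 11 0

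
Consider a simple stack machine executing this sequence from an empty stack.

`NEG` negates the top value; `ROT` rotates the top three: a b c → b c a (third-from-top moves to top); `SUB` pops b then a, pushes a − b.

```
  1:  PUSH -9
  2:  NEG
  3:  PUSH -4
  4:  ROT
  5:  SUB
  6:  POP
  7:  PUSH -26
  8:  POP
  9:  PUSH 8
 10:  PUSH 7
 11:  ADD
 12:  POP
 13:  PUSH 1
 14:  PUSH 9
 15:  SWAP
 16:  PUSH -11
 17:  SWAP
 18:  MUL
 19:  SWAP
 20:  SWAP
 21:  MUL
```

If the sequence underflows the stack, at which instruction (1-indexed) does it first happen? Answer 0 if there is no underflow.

4

PUSH -9  [-9]
NEG      [9]
PUSH -4  [9, -4]
ROT  — needs 3 operands, stack has 2 → underflow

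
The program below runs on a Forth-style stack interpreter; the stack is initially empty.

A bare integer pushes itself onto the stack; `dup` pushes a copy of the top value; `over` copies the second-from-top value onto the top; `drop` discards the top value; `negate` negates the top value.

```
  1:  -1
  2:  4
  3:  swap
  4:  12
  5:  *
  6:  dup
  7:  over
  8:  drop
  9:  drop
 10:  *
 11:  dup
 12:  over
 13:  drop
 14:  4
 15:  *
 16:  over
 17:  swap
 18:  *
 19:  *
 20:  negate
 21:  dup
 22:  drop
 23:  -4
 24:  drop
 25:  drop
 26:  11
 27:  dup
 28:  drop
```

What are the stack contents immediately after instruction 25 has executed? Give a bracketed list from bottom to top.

-1     -> -1
4      -> -1 4
swap   -> 4 -1
12     -> 4 -1 12
*      -> 4 -12
dup    -> 4 -12 -12
over   -> 4 -12 -12 -12
drop   -> 4 -12 -12
drop   -> 4 -12
*      -> -48
dup    -> -48 -48
over   -> -48 -48 -48
drop   -> -48 -48
4      -> -48 -48 4
*      -> -48 -192
over   -> -48 -192 -48
swap   -> -48 -48 -192
*      -> -48 9216
*      -> -442368
negate -> 442368
dup    -> 442368 442368
drop   -> 442368
-4     -> 442368 -4
drop   -> 442368
drop   -> (empty)

[]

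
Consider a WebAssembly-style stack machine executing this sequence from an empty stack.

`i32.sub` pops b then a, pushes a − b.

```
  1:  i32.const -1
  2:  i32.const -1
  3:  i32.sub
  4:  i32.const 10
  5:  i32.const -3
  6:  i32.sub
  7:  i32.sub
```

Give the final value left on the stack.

-13

i32.const -1 : -1
i32.const -1 : -1 -1
i32.sub      : 0
i32.const 10 : 0 10
i32.const -3 : 0 10 -3
i32.sub      : 0 13
i32.sub      : -13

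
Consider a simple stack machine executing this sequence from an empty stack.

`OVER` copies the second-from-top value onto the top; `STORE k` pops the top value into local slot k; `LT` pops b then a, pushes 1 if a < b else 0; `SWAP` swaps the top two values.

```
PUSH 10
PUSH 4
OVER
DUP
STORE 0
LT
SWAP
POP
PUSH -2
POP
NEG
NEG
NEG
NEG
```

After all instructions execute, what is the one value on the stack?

1

PUSH 10 -> 10
PUSH 4  -> 10 4
OVER    -> 10 4 10
DUP     -> 10 4 10 10
STORE 0 -> 10 4 10
LT      -> 10 1
SWAP    -> 1 10
POP     -> 1
PUSH -2 -> 1 -2
POP     -> 1
NEG     -> -1
NEG     -> 1
NEG     -> -1
NEG     -> 1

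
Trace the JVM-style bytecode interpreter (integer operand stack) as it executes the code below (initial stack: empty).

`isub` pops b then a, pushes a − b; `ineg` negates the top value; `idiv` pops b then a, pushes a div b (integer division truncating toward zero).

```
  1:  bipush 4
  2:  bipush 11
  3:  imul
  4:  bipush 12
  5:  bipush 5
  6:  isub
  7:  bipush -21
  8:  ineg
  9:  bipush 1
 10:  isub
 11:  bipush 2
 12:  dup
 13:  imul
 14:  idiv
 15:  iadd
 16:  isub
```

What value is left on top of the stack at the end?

bipush 4   : 4
bipush 11  : 4 11
imul       : 44
bipush 12  : 44 12
bipush 5   : 44 12 5
isub       : 44 7
bipush -21 : 44 7 -21
ineg       : 44 7 21
bipush 1   : 44 7 21 1
isub       : 44 7 20
bipush 2   : 44 7 20 2
dup        : 44 7 20 2 2
imul       : 44 7 20 4
idiv       : 44 7 5
iadd       : 44 12
isub       : 32

32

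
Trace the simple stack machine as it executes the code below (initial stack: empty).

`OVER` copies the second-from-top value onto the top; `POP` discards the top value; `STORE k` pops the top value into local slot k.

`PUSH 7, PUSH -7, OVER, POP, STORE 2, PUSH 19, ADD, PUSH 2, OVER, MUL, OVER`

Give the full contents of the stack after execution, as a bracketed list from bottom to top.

PUSH 7   7
PUSH -7  7 -7
OVER     7 -7 7
POP      7 -7
STORE 2  7
PUSH 19  7 19
ADD      26
PUSH 2   26 2
OVER     26 2 26
MUL      26 52
OVER     26 52 26

[26, 52, 26]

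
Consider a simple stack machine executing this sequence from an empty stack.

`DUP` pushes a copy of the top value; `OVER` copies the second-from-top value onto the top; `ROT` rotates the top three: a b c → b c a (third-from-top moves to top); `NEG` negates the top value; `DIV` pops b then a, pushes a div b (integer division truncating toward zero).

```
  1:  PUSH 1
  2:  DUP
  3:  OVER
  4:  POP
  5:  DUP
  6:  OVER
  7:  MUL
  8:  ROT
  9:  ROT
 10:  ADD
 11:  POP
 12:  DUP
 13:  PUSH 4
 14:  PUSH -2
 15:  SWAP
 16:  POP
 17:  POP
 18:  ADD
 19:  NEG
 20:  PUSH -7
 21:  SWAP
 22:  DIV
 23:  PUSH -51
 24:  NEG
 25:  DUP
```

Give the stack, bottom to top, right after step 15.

PUSH 1  -> [1]
DUP     -> [1, 1]
OVER    -> [1, 1, 1]
POP     -> [1, 1]
DUP     -> [1, 1, 1]
OVER    -> [1, 1, 1, 1]
MUL     -> [1, 1, 1]
ROT     -> [1, 1, 1]
ROT     -> [1, 1, 1]
ADD     -> [1, 2]
POP     -> [1]
DUP     -> [1, 1]
PUSH 4  -> [1, 1, 4]
PUSH -2 -> [1, 1, 4, -2]
SWAP    -> [1, 1, -2, 4]

[1, 1, -2, 4]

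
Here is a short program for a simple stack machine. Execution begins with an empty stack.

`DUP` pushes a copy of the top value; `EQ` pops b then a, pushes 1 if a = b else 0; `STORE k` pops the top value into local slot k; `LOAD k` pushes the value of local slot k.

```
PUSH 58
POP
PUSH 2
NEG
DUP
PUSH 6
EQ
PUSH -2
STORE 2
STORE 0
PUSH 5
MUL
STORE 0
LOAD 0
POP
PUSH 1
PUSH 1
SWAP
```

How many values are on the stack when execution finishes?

PUSH 58 -> 58
POP     -> (empty)
PUSH 2  -> 2
NEG     -> -2
DUP     -> -2 -2
PUSH 6  -> -2 -2 6
EQ      -> -2 0
PUSH -2 -> -2 0 -2
STORE 2 -> -2 0
STORE 0 -> -2
PUSH 5  -> -2 5
MUL     -> -10
STORE 0 -> (empty)
LOAD 0  -> -10
POP     -> (empty)
PUSH 1  -> 1
PUSH 1  -> 1 1
SWAP    -> 1 1

2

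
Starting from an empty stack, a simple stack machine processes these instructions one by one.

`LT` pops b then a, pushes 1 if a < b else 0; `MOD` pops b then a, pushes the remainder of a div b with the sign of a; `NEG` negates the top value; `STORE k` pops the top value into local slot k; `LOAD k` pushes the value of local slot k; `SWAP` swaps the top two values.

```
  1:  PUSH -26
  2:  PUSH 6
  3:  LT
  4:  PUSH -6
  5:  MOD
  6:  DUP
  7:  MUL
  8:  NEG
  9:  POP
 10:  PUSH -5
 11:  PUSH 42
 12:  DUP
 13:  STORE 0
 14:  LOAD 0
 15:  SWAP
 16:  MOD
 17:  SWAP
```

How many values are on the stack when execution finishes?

2

PUSH -26  [-26]
PUSH 6    [-26, 6]
LT        [1]
PUSH -6   [1, -6]
MOD       [1]
DUP       [1, 1]
MUL       [1]
NEG       [-1]
POP       []
PUSH -5   [-5]
PUSH 42   [-5, 42]
DUP       [-5, 42, 42]
STORE 0   [-5, 42]
LOAD 0    [-5, 42, 42]
SWAP      [-5, 42, 42]
MOD       [-5, 0]
SWAP      [0, -5]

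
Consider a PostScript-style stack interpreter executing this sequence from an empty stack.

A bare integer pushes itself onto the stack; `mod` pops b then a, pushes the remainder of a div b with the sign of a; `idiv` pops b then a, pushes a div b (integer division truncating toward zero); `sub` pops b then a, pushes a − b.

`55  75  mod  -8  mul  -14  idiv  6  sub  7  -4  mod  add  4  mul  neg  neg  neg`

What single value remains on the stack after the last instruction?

55   : [55]
75   : [55, 75]
mod  : [55]
-8   : [55, -8]
mul  : [-440]
-14  : [-440, -14]
idiv : [31]
6    : [31, 6]
sub  : [25]
7    : [25, 7]
-4   : [25, 7, -4]
mod  : [25, 3]
add  : [28]
4    : [28, 4]
mul  : [112]
neg  : [-112]
neg  : [112]
neg  : [-112]

-112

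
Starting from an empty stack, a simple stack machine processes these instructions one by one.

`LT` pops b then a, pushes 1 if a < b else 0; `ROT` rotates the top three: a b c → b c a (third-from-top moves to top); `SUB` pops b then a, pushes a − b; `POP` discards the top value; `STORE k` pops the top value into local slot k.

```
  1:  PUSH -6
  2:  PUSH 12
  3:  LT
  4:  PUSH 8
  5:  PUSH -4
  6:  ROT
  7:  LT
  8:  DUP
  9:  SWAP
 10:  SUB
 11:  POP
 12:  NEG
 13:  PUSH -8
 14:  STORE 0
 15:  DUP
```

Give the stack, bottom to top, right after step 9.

PUSH -6 -> -6
PUSH 12 -> -6 12
LT      -> 1
PUSH 8  -> 1 8
PUSH -4 -> 1 8 -4
ROT     -> 8 -4 1
LT      -> 8 1
DUP     -> 8 1 1
SWAP    -> 8 1 1

[8, 1, 1]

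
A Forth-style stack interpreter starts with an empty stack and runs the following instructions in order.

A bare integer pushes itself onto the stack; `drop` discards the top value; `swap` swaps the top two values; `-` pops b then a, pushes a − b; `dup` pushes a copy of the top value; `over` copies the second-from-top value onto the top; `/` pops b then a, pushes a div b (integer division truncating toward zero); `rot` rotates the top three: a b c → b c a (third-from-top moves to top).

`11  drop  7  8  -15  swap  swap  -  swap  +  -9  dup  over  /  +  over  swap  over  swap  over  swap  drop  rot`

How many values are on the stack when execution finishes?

11   → 11
drop → (empty)
7    → 7
8    → 7 8
-15  → 7 8 -15
swap → 7 -15 8
swap → 7 8 -15
-    → 7 23
swap → 23 7
+    → 30
-9   → 30 -9
dup  → 30 -9 -9
over → 30 -9 -9 -9
/    → 30 -9 1
+    → 30 -8
over → 30 -8 30
swap → 30 30 -8
over → 30 30 -8 30
swap → 30 30 30 -8
over → 30 30 30 -8 30
swap → 30 30 30 30 -8
drop → 30 30 30 30
rot  → 30 30 30 30

4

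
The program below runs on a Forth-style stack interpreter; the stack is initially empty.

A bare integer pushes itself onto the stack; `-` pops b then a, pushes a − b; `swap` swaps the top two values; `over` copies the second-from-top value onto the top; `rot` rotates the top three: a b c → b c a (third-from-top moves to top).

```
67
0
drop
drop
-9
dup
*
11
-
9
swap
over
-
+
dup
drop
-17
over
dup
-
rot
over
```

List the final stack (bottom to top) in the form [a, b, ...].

[-17, 0, 70, 0]

67   : [67]
0    : [67, 0]
drop : [67]
drop : []
-9   : [-9]
dup  : [-9, -9]
*    : [81]
11   : [81, 11]
-    : [70]
9    : [70, 9]
swap : [9, 70]
over : [9, 70, 9]
-    : [9, 61]
+    : [70]
dup  : [70, 70]
drop : [70]
-17  : [70, -17]
over : [70, -17, 70]
dup  : [70, -17, 70, 70]
-    : [70, -17, 0]
rot  : [-17, 0, 70]
over : [-17, 0, 70, 0]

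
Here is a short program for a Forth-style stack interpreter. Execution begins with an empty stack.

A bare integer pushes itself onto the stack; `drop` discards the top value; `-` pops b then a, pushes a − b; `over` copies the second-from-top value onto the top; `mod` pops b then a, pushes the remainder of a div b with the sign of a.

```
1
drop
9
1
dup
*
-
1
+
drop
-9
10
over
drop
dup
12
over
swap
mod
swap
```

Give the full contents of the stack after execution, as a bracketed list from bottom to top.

1     1
drop  (empty)
9     9
1     9 1
dup   9 1 1
*     9 1
-     8
1     8 1
+     9
drop  (empty)
-9    -9
10    -9 10
over  -9 10 -9
drop  -9 10
dup   -9 10 10
12    -9 10 10 12
over  -9 10 10 12 10
swap  -9 10 10 10 12
mod   -9 10 10 10
swap  -9 10 10 10

[-9, 10, 10, 10]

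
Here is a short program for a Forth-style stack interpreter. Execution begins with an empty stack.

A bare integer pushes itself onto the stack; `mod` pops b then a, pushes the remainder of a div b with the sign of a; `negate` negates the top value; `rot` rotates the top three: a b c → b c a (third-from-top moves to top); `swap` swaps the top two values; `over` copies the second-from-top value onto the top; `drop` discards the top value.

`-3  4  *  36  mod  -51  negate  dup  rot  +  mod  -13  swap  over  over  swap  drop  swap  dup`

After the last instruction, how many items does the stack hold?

4

-3     : -3
4      : -3 4
*      : -12
36     : -12 36
mod    : -12
-51    : -12 -51
negate : -12 51
dup    : -12 51 51
rot    : 51 51 -12
+      : 51 39
mod    : 12
-13    : 12 -13
swap   : -13 12
over   : -13 12 -13
over   : -13 12 -13 12
swap   : -13 12 12 -13
drop   : -13 12 12
swap   : -13 12 12
dup    : -13 12 12 12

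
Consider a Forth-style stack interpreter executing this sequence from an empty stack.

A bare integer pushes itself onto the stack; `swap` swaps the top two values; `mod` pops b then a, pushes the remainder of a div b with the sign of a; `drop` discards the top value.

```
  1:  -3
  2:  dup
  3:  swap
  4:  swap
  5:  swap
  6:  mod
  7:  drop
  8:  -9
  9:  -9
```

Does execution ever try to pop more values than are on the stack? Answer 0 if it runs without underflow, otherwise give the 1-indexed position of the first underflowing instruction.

-3   -> [-3]
dup  -> [-3, -3]
swap -> [-3, -3]
swap -> [-3, -3]
swap -> [-3, -3]
mod  -> [0]
drop -> []
-9   -> [-9]
-9   -> [-9, -9]

0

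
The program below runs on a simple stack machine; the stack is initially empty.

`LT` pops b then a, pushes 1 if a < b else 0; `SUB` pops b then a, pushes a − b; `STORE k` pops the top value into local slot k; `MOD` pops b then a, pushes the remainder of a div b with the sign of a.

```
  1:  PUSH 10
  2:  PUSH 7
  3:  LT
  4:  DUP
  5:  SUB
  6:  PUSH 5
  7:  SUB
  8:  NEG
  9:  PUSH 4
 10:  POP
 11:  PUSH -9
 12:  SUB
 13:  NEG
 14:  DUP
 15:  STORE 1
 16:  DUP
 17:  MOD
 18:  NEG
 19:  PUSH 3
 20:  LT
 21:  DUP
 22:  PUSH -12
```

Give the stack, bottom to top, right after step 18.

PUSH 10 : [10]
PUSH 7  : [10, 7]
LT      : [0]
DUP     : [0, 0]
SUB     : [0]
PUSH 5  : [0, 5]
SUB     : [-5]
NEG     : [5]
PUSH 4  : [5, 4]
POP     : [5]
PUSH -9 : [5, -9]
SUB     : [14]
NEG     : [-14]
DUP     : [-14, -14]
STORE 1 : [-14]
DUP     : [-14, -14]
MOD     : [0]
NEG     : [0]

[0]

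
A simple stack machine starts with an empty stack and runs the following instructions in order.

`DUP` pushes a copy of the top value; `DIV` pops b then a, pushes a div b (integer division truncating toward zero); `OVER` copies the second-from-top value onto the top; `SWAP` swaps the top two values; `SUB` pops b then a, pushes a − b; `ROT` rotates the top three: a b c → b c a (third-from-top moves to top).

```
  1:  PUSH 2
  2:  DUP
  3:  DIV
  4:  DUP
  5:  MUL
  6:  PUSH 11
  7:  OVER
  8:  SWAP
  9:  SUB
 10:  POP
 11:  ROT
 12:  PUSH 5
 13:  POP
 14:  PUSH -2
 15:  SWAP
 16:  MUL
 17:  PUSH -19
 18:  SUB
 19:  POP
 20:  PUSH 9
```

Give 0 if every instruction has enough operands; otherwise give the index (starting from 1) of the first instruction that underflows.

PUSH 2   2
DUP      2 2
DIV      1
DUP      1 1
MUL      1
PUSH 11  1 11
OVER     1 11 1
SWAP     1 1 11
SUB      1 -10
POP      1
ROT  — needs 3 operands, stack has 1 → underflow

11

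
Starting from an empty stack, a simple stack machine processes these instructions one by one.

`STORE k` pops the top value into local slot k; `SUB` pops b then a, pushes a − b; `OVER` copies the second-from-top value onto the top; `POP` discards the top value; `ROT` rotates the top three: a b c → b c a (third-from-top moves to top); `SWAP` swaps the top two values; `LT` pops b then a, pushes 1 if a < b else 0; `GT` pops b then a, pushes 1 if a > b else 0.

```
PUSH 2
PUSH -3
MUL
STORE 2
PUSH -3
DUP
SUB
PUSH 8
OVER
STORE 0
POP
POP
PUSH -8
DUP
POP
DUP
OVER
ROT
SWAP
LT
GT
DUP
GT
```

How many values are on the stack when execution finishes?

1

PUSH 2  -> [2]
PUSH -3 -> [2, -3]
MUL     -> [-6]
STORE 2 -> []
PUSH -3 -> [-3]
DUP     -> [-3, -3]
SUB     -> [0]
PUSH 8  -> [0, 8]
OVER    -> [0, 8, 0]
STORE 0 -> [0, 8]
POP     -> [0]
POP     -> []
PUSH -8 -> [-8]
DUP     -> [-8, -8]
POP     -> [-8]
DUP     -> [-8, -8]
OVER    -> [-8, -8, -8]
ROT     -> [-8, -8, -8]
SWAP    -> [-8, -8, -8]
LT      -> [-8, 0]
GT      -> [0]
DUP     -> [0, 0]
GT      -> [0]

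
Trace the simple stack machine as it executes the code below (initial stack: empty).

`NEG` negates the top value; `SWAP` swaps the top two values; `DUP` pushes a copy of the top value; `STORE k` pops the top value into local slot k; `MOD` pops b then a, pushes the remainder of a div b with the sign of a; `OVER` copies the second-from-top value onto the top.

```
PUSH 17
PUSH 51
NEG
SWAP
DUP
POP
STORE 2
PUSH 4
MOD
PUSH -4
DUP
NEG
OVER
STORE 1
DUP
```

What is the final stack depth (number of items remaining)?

PUSH 17 : [17]
PUSH 51 : [17, 51]
NEG     : [17, -51]
SWAP    : [-51, 17]
DUP     : [-51, 17, 17]
POP     : [-51, 17]
STORE 2 : [-51]
PUSH 4  : [-51, 4]
MOD     : [-3]
PUSH -4 : [-3, -4]
DUP     : [-3, -4, -4]
NEG     : [-3, -4, 4]
OVER    : [-3, -4, 4, -4]
STORE 1 : [-3, -4, 4]
DUP     : [-3, -4, 4, 4]

4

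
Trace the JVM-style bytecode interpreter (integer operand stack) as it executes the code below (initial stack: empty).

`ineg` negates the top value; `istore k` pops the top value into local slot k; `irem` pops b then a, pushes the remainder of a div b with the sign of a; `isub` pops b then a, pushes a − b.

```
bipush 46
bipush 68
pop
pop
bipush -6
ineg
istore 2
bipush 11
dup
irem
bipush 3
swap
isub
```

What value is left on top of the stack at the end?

bipush 46 -> 46
bipush 68 -> 46 68
pop       -> 46
pop       -> (empty)
bipush -6 -> -6
ineg      -> 6
istore 2  -> (empty)
bipush 11 -> 11
dup       -> 11 11
irem      -> 0
bipush 3  -> 0 3
swap      -> 3 0
isub      -> 3

3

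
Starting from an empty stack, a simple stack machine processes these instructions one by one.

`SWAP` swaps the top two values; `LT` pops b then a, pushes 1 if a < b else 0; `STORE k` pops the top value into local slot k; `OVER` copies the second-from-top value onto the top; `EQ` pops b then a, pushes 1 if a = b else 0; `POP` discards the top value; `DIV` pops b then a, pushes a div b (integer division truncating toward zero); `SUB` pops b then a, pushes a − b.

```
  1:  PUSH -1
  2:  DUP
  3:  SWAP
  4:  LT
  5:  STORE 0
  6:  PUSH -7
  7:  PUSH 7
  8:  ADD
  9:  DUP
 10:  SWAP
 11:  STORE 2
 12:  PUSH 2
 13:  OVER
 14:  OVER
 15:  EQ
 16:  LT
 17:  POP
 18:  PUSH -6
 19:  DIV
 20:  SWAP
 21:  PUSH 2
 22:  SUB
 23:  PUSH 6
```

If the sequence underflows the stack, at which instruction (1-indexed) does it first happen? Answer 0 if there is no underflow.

PUSH -1  -1
DUP      -1 -1
SWAP     -1 -1
LT       0
STORE 0  (empty)
PUSH -7  -7
PUSH 7   -7 7
ADD      0
DUP      0 0
SWAP     0 0
STORE 2  0
PUSH 2   0 2
OVER     0 2 0
OVER     0 2 0 2
EQ       0 2 0
LT       0 0
POP      0
PUSH -6  0 -6
DIV      0
SWAP  — needs 2 operands, stack has 1 → underflow

20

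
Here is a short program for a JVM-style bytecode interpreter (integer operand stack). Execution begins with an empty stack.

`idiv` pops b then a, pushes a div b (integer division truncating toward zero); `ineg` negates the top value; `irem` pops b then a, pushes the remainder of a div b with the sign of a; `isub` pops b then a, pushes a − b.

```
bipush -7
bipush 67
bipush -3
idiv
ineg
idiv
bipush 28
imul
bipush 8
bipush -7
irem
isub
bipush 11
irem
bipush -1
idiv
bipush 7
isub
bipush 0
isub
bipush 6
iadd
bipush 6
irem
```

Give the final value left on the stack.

0

bipush -7 -> -7
bipush 67 -> -7 67
bipush -3 -> -7 67 -3
idiv      -> -7 -22
ineg      -> -7 22
idiv      -> 0
bipush 28 -> 0 28
imul      -> 0
bipush 8  -> 0 8
bipush -7 -> 0 8 -7
irem      -> 0 1
isub      -> -1
bipush 11 -> -1 11
irem      -> -1
bipush -1 -> -1 -1
idiv      -> 1
bipush 7  -> 1 7
isub      -> -6
bipush 0  -> -6 0
isub      -> -6
bipush 6  -> -6 6
iadd      -> 0
bipush 6  -> 0 6
irem      -> 0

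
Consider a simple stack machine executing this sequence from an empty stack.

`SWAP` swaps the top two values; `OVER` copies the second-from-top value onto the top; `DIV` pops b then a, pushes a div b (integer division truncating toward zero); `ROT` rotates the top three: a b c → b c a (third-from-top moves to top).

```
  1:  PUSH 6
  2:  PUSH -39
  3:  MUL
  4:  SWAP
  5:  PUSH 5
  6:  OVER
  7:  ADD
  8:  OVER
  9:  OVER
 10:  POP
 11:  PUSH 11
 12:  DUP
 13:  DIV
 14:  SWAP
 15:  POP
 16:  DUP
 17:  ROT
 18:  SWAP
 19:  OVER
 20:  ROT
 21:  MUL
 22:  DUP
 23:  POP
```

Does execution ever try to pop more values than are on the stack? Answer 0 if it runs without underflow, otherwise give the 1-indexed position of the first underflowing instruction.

PUSH 6   → 6
PUSH -39 → 6 -39
MUL      → -234
SWAP  — needs 2 operands, stack has 1 → underflow

4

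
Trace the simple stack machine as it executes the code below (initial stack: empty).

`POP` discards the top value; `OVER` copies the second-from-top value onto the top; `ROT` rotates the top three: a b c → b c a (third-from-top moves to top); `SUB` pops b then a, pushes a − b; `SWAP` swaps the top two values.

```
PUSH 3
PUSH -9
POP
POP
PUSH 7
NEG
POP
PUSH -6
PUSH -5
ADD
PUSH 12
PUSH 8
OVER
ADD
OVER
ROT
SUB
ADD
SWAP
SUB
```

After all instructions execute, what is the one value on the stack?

PUSH 3   3
PUSH -9  3 -9
POP      3
POP      (empty)
PUSH 7   7
NEG      -7
POP      (empty)
PUSH -6  -6
PUSH -5  -6 -5
ADD      -11
PUSH 12  -11 12
PUSH 8   -11 12 8
OVER     -11 12 8 12
ADD      -11 12 20
OVER     -11 12 20 12
ROT      -11 20 12 12
SUB      -11 20 0
ADD      -11 20
SWAP     20 -11
SUB      31

31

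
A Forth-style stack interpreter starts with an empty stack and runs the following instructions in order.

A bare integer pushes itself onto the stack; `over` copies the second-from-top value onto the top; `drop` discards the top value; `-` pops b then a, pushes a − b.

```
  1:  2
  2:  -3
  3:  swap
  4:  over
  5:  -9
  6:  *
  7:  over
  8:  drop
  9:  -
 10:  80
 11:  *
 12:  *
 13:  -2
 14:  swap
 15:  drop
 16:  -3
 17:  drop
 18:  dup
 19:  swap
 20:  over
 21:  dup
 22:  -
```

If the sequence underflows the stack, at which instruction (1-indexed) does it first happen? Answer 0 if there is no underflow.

0

2    -> 2
-3   -> 2 -3
swap -> -3 2
over -> -3 2 -3
-9   -> -3 2 -3 -9
*    -> -3 2 27
over -> -3 2 27 2
drop -> -3 2 27
-    -> -3 -25
80   -> -3 -25 80
*    -> -3 -2000
*    -> 6000
-2   -> 6000 -2
swap -> -2 6000
drop -> -2
-3   -> -2 -3
drop -> -2
dup  -> -2 -2
swap -> -2 -2
over -> -2 -2 -2
dup  -> -2 -2 -2 -2
-    -> -2 -2 0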